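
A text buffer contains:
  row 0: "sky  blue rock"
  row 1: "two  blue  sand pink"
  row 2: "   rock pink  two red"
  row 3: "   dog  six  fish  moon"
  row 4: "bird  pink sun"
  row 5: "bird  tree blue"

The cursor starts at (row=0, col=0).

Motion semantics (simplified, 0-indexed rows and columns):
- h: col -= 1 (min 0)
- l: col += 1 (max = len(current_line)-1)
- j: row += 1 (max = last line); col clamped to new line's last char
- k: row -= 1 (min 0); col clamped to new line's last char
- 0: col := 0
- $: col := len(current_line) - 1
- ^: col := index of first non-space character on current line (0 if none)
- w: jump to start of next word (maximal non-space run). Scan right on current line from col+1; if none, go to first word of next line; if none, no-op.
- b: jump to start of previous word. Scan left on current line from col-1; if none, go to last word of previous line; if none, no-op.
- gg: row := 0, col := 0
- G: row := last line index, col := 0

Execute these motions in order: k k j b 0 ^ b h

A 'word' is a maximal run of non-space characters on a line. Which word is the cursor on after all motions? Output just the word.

After 1 (k): row=0 col=0 char='s'
After 2 (k): row=0 col=0 char='s'
After 3 (j): row=1 col=0 char='t'
After 4 (b): row=0 col=10 char='r'
After 5 (0): row=0 col=0 char='s'
After 6 (^): row=0 col=0 char='s'
After 7 (b): row=0 col=0 char='s'
After 8 (h): row=0 col=0 char='s'

Answer: sky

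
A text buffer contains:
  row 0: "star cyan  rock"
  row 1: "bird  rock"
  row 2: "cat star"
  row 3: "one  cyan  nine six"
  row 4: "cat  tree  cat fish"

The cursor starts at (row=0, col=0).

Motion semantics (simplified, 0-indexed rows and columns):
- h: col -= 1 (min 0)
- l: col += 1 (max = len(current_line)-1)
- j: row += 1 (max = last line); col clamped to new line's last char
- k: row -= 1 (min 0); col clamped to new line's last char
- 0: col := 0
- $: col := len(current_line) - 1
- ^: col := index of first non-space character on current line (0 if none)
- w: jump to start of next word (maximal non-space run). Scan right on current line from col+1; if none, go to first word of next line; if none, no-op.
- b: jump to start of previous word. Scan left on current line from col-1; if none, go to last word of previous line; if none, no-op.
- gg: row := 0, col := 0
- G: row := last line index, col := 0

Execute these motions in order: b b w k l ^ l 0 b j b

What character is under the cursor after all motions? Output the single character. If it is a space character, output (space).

Answer: r

Derivation:
After 1 (b): row=0 col=0 char='s'
After 2 (b): row=0 col=0 char='s'
After 3 (w): row=0 col=5 char='c'
After 4 (k): row=0 col=5 char='c'
After 5 (l): row=0 col=6 char='y'
After 6 (^): row=0 col=0 char='s'
After 7 (l): row=0 col=1 char='t'
After 8 (0): row=0 col=0 char='s'
After 9 (b): row=0 col=0 char='s'
After 10 (j): row=1 col=0 char='b'
After 11 (b): row=0 col=11 char='r'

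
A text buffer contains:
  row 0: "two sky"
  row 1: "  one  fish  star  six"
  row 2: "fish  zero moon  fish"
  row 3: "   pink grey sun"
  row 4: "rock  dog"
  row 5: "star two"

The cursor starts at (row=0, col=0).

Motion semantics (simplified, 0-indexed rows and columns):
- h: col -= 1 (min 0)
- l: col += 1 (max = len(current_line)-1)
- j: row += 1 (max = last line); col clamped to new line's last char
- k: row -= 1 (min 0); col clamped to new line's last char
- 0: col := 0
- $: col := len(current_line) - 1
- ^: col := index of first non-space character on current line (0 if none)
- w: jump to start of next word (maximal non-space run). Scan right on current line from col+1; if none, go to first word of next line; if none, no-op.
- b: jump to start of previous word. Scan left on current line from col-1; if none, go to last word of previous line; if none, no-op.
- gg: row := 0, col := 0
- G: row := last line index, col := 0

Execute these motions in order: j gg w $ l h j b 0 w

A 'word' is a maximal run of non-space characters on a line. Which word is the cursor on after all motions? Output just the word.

After 1 (j): row=1 col=0 char='_'
After 2 (gg): row=0 col=0 char='t'
After 3 (w): row=0 col=4 char='s'
After 4 ($): row=0 col=6 char='y'
After 5 (l): row=0 col=6 char='y'
After 6 (h): row=0 col=5 char='k'
After 7 (j): row=1 col=5 char='_'
After 8 (b): row=1 col=2 char='o'
After 9 (0): row=1 col=0 char='_'
After 10 (w): row=1 col=2 char='o'

Answer: one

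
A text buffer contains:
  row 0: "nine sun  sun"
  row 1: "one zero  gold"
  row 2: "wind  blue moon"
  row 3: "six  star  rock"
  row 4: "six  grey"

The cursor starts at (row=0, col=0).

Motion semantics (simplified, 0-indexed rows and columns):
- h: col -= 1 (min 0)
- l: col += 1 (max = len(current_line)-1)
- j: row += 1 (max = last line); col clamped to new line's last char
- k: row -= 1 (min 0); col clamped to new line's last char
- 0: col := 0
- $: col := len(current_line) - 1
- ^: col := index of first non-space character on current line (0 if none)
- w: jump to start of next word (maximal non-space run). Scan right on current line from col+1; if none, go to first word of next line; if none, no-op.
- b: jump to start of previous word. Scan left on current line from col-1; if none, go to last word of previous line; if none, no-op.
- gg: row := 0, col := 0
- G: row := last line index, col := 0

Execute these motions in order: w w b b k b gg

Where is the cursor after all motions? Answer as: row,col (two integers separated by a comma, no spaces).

Answer: 0,0

Derivation:
After 1 (w): row=0 col=5 char='s'
After 2 (w): row=0 col=10 char='s'
After 3 (b): row=0 col=5 char='s'
After 4 (b): row=0 col=0 char='n'
After 5 (k): row=0 col=0 char='n'
After 6 (b): row=0 col=0 char='n'
After 7 (gg): row=0 col=0 char='n'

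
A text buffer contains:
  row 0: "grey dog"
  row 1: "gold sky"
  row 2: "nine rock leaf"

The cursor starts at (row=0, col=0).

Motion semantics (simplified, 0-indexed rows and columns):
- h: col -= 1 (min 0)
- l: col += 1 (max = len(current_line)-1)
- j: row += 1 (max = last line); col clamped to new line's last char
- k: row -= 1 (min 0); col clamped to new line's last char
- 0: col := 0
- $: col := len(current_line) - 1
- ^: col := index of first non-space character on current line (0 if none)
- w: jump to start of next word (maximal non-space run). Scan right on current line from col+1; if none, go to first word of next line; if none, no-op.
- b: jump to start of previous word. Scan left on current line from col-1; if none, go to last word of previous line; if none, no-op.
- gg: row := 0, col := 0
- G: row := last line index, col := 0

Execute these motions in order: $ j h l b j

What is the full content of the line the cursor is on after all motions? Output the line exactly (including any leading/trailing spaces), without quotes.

Answer: nine rock leaf

Derivation:
After 1 ($): row=0 col=7 char='g'
After 2 (j): row=1 col=7 char='y'
After 3 (h): row=1 col=6 char='k'
After 4 (l): row=1 col=7 char='y'
After 5 (b): row=1 col=5 char='s'
After 6 (j): row=2 col=5 char='r'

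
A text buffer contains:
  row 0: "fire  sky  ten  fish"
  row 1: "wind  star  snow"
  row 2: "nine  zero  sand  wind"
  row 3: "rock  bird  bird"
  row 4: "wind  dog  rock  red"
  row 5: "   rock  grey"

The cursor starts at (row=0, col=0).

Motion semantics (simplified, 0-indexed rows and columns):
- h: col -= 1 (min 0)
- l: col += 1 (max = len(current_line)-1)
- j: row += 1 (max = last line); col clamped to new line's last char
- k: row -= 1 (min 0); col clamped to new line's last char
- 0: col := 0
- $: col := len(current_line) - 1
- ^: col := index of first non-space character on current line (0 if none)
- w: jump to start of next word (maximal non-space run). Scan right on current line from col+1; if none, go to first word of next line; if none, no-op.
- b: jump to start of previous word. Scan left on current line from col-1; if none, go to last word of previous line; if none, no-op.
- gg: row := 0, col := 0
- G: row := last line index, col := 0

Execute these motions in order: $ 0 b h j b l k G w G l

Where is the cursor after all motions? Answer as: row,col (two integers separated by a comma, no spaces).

Answer: 5,1

Derivation:
After 1 ($): row=0 col=19 char='h'
After 2 (0): row=0 col=0 char='f'
After 3 (b): row=0 col=0 char='f'
After 4 (h): row=0 col=0 char='f'
After 5 (j): row=1 col=0 char='w'
After 6 (b): row=0 col=16 char='f'
After 7 (l): row=0 col=17 char='i'
After 8 (k): row=0 col=17 char='i'
After 9 (G): row=5 col=0 char='_'
After 10 (w): row=5 col=3 char='r'
After 11 (G): row=5 col=0 char='_'
After 12 (l): row=5 col=1 char='_'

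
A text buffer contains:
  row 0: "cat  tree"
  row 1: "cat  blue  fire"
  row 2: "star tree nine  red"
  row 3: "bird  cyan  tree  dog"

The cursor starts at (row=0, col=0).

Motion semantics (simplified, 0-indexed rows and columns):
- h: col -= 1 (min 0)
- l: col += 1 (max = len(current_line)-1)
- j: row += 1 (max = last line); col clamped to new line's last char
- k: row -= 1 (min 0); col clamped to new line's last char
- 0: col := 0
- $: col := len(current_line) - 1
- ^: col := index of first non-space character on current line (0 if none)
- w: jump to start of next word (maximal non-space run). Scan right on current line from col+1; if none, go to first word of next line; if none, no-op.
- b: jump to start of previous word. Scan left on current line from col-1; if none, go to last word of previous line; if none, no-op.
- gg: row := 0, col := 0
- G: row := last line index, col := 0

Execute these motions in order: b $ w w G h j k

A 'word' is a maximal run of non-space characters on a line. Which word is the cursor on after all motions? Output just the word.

After 1 (b): row=0 col=0 char='c'
After 2 ($): row=0 col=8 char='e'
After 3 (w): row=1 col=0 char='c'
After 4 (w): row=1 col=5 char='b'
After 5 (G): row=3 col=0 char='b'
After 6 (h): row=3 col=0 char='b'
After 7 (j): row=3 col=0 char='b'
After 8 (k): row=2 col=0 char='s'

Answer: star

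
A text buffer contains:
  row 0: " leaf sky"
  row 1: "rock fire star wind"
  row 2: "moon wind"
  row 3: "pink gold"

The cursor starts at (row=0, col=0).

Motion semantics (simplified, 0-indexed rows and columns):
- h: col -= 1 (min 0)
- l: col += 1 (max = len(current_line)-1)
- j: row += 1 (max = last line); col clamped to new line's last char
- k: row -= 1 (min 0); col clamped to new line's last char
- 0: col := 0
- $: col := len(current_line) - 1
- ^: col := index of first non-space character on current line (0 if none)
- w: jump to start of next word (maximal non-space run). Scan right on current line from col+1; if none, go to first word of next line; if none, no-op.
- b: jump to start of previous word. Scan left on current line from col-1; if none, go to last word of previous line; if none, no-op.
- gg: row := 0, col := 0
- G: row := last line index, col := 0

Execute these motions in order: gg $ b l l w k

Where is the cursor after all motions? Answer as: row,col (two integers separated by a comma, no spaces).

Answer: 0,0

Derivation:
After 1 (gg): row=0 col=0 char='_'
After 2 ($): row=0 col=8 char='y'
After 3 (b): row=0 col=6 char='s'
After 4 (l): row=0 col=7 char='k'
After 5 (l): row=0 col=8 char='y'
After 6 (w): row=1 col=0 char='r'
After 7 (k): row=0 col=0 char='_'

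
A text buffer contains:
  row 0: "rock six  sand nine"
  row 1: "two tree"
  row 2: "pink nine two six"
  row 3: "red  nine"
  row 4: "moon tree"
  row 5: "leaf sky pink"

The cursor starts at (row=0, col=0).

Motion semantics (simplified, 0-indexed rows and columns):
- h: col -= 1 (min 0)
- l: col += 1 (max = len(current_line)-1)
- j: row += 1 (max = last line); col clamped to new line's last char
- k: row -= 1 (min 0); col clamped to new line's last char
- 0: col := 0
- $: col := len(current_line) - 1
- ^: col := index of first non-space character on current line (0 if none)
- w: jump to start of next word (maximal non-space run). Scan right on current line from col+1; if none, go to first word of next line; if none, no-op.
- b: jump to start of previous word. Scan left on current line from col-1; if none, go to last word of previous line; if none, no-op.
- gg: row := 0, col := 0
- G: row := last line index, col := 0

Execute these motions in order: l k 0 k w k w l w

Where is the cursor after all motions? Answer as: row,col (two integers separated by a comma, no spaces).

Answer: 0,15

Derivation:
After 1 (l): row=0 col=1 char='o'
After 2 (k): row=0 col=1 char='o'
After 3 (0): row=0 col=0 char='r'
After 4 (k): row=0 col=0 char='r'
After 5 (w): row=0 col=5 char='s'
After 6 (k): row=0 col=5 char='s'
After 7 (w): row=0 col=10 char='s'
After 8 (l): row=0 col=11 char='a'
After 9 (w): row=0 col=15 char='n'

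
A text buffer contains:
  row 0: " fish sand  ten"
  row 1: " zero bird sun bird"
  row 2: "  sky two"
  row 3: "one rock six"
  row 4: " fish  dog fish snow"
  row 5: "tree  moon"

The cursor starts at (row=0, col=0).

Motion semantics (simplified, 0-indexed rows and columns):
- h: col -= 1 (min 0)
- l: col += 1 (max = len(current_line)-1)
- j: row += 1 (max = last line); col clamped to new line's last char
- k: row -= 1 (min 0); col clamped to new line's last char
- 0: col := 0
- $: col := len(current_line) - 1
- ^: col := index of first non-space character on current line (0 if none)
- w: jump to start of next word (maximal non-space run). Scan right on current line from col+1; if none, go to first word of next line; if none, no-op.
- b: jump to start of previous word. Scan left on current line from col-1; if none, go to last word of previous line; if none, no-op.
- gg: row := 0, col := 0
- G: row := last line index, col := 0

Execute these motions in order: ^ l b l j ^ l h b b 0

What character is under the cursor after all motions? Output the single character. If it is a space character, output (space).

Answer: (space)

Derivation:
After 1 (^): row=0 col=1 char='f'
After 2 (l): row=0 col=2 char='i'
After 3 (b): row=0 col=1 char='f'
After 4 (l): row=0 col=2 char='i'
After 5 (j): row=1 col=2 char='e'
After 6 (^): row=1 col=1 char='z'
After 7 (l): row=1 col=2 char='e'
After 8 (h): row=1 col=1 char='z'
After 9 (b): row=0 col=12 char='t'
After 10 (b): row=0 col=6 char='s'
After 11 (0): row=0 col=0 char='_'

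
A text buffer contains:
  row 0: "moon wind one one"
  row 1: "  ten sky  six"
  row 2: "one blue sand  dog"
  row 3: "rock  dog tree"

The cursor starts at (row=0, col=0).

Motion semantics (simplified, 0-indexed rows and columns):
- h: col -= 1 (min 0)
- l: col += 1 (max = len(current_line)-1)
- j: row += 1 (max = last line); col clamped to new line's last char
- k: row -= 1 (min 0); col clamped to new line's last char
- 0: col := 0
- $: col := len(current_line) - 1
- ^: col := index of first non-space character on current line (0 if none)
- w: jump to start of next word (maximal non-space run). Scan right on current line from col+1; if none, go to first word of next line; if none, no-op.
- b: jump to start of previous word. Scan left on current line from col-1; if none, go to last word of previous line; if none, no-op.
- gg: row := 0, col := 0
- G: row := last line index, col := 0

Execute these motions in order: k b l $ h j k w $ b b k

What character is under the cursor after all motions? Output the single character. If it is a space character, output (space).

After 1 (k): row=0 col=0 char='m'
After 2 (b): row=0 col=0 char='m'
After 3 (l): row=0 col=1 char='o'
After 4 ($): row=0 col=16 char='e'
After 5 (h): row=0 col=15 char='n'
After 6 (j): row=1 col=13 char='x'
After 7 (k): row=0 col=13 char='_'
After 8 (w): row=0 col=14 char='o'
After 9 ($): row=0 col=16 char='e'
After 10 (b): row=0 col=14 char='o'
After 11 (b): row=0 col=10 char='o'
After 12 (k): row=0 col=10 char='o'

Answer: o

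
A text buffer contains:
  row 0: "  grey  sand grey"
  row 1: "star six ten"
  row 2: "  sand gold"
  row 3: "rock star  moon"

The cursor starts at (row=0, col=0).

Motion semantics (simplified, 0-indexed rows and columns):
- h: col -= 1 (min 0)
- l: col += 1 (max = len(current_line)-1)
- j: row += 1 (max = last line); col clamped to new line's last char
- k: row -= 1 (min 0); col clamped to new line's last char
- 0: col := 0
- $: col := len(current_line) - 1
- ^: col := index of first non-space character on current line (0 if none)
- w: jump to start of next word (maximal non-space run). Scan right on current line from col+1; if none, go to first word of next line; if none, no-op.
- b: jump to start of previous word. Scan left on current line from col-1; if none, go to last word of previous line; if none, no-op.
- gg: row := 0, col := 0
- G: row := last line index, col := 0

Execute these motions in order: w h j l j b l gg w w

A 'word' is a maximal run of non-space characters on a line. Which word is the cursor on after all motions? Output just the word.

After 1 (w): row=0 col=2 char='g'
After 2 (h): row=0 col=1 char='_'
After 3 (j): row=1 col=1 char='t'
After 4 (l): row=1 col=2 char='a'
After 5 (j): row=2 col=2 char='s'
After 6 (b): row=1 col=9 char='t'
After 7 (l): row=1 col=10 char='e'
After 8 (gg): row=0 col=0 char='_'
After 9 (w): row=0 col=2 char='g'
After 10 (w): row=0 col=8 char='s'

Answer: sand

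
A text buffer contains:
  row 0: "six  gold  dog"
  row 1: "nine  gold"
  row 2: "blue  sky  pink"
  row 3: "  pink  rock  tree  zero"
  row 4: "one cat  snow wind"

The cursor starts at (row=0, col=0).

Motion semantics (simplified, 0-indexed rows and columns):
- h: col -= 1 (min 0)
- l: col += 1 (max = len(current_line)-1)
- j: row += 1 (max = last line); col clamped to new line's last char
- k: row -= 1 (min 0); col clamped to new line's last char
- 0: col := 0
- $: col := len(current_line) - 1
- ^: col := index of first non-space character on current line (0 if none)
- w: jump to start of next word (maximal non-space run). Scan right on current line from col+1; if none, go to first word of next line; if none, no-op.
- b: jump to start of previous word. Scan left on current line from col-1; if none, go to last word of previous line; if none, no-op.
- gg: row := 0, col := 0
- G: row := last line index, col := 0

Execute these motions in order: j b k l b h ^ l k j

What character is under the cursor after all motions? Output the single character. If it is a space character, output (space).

After 1 (j): row=1 col=0 char='n'
After 2 (b): row=0 col=11 char='d'
After 3 (k): row=0 col=11 char='d'
After 4 (l): row=0 col=12 char='o'
After 5 (b): row=0 col=11 char='d'
After 6 (h): row=0 col=10 char='_'
After 7 (^): row=0 col=0 char='s'
After 8 (l): row=0 col=1 char='i'
After 9 (k): row=0 col=1 char='i'
After 10 (j): row=1 col=1 char='i'

Answer: i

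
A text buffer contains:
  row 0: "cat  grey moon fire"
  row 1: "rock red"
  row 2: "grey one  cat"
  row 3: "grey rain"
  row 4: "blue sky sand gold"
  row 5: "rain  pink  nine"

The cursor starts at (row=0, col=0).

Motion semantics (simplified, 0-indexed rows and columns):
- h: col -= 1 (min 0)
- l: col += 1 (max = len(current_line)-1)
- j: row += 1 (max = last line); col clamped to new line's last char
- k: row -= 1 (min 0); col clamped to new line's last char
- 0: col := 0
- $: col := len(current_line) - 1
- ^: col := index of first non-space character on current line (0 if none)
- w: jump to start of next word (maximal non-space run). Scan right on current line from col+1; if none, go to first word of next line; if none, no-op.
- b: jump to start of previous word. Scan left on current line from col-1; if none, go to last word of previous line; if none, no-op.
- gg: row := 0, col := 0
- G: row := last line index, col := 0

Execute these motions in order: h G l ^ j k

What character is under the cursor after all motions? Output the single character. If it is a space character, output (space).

After 1 (h): row=0 col=0 char='c'
After 2 (G): row=5 col=0 char='r'
After 3 (l): row=5 col=1 char='a'
After 4 (^): row=5 col=0 char='r'
After 5 (j): row=5 col=0 char='r'
After 6 (k): row=4 col=0 char='b'

Answer: b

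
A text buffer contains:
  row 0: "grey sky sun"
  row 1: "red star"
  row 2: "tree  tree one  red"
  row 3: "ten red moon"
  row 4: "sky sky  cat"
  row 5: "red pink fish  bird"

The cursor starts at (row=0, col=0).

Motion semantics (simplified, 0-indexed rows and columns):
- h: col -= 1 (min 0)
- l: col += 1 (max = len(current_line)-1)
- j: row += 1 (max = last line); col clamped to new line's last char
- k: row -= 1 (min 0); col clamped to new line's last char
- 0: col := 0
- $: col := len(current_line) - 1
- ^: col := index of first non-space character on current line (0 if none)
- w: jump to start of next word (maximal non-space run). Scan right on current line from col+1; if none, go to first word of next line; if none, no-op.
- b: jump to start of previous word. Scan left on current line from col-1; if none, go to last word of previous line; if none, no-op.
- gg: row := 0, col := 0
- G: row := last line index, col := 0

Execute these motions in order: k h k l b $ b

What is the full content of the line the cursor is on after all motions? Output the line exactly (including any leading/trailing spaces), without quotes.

Answer: grey sky sun

Derivation:
After 1 (k): row=0 col=0 char='g'
After 2 (h): row=0 col=0 char='g'
After 3 (k): row=0 col=0 char='g'
After 4 (l): row=0 col=1 char='r'
After 5 (b): row=0 col=0 char='g'
After 6 ($): row=0 col=11 char='n'
After 7 (b): row=0 col=9 char='s'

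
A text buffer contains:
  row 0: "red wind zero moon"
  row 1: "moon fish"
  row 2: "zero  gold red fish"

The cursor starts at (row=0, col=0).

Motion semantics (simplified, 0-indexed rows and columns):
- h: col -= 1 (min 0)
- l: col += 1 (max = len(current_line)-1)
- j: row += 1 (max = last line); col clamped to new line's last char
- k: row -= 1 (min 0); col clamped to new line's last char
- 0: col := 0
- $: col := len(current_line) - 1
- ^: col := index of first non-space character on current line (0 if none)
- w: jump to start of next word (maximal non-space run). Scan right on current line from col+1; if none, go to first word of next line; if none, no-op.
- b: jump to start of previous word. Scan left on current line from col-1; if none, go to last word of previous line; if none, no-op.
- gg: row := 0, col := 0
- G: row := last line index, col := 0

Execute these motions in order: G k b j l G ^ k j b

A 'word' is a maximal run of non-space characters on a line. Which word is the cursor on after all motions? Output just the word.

Answer: fish

Derivation:
After 1 (G): row=2 col=0 char='z'
After 2 (k): row=1 col=0 char='m'
After 3 (b): row=0 col=14 char='m'
After 4 (j): row=1 col=8 char='h'
After 5 (l): row=1 col=8 char='h'
After 6 (G): row=2 col=0 char='z'
After 7 (^): row=2 col=0 char='z'
After 8 (k): row=1 col=0 char='m'
After 9 (j): row=2 col=0 char='z'
After 10 (b): row=1 col=5 char='f'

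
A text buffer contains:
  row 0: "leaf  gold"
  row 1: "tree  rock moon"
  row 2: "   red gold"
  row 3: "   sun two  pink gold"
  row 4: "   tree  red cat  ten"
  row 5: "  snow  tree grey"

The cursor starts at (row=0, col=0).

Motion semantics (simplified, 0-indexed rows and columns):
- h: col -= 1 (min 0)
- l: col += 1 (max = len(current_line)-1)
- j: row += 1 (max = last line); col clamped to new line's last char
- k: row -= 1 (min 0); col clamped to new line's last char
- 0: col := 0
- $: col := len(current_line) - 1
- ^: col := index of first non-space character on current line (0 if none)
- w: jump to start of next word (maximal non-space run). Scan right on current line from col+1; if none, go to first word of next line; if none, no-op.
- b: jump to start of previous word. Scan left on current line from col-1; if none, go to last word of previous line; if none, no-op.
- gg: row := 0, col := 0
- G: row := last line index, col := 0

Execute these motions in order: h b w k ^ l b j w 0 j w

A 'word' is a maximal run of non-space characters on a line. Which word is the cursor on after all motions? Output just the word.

Answer: red

Derivation:
After 1 (h): row=0 col=0 char='l'
After 2 (b): row=0 col=0 char='l'
After 3 (w): row=0 col=6 char='g'
After 4 (k): row=0 col=6 char='g'
After 5 (^): row=0 col=0 char='l'
After 6 (l): row=0 col=1 char='e'
After 7 (b): row=0 col=0 char='l'
After 8 (j): row=1 col=0 char='t'
After 9 (w): row=1 col=6 char='r'
After 10 (0): row=1 col=0 char='t'
After 11 (j): row=2 col=0 char='_'
After 12 (w): row=2 col=3 char='r'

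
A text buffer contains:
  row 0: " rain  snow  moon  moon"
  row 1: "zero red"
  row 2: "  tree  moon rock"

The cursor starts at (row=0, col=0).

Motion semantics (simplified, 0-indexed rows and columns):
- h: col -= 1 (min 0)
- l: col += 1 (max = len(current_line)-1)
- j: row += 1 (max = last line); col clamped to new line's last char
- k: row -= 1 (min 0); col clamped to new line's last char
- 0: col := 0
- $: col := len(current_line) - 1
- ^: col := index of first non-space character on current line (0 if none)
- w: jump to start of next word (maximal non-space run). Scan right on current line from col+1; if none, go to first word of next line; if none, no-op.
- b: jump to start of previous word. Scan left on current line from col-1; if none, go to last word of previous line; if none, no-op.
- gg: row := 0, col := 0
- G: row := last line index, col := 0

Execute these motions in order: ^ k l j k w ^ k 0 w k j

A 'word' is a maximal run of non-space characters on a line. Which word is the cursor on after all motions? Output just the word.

After 1 (^): row=0 col=1 char='r'
After 2 (k): row=0 col=1 char='r'
After 3 (l): row=0 col=2 char='a'
After 4 (j): row=1 col=2 char='r'
After 5 (k): row=0 col=2 char='a'
After 6 (w): row=0 col=7 char='s'
After 7 (^): row=0 col=1 char='r'
After 8 (k): row=0 col=1 char='r'
After 9 (0): row=0 col=0 char='_'
After 10 (w): row=0 col=1 char='r'
After 11 (k): row=0 col=1 char='r'
After 12 (j): row=1 col=1 char='e'

Answer: zero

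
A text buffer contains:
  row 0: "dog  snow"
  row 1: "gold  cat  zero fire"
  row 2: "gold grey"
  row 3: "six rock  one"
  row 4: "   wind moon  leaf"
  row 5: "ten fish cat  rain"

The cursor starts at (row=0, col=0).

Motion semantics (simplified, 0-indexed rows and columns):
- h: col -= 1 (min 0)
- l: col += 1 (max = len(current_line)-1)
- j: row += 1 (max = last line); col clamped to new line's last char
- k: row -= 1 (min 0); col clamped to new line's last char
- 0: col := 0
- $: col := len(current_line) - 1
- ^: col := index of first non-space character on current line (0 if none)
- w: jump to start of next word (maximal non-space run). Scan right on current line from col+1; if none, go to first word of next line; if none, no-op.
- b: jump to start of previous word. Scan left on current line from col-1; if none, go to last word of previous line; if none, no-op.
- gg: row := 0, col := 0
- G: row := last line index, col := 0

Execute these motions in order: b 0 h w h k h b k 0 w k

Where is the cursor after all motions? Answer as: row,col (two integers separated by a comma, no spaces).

After 1 (b): row=0 col=0 char='d'
After 2 (0): row=0 col=0 char='d'
After 3 (h): row=0 col=0 char='d'
After 4 (w): row=0 col=5 char='s'
After 5 (h): row=0 col=4 char='_'
After 6 (k): row=0 col=4 char='_'
After 7 (h): row=0 col=3 char='_'
After 8 (b): row=0 col=0 char='d'
After 9 (k): row=0 col=0 char='d'
After 10 (0): row=0 col=0 char='d'
After 11 (w): row=0 col=5 char='s'
After 12 (k): row=0 col=5 char='s'

Answer: 0,5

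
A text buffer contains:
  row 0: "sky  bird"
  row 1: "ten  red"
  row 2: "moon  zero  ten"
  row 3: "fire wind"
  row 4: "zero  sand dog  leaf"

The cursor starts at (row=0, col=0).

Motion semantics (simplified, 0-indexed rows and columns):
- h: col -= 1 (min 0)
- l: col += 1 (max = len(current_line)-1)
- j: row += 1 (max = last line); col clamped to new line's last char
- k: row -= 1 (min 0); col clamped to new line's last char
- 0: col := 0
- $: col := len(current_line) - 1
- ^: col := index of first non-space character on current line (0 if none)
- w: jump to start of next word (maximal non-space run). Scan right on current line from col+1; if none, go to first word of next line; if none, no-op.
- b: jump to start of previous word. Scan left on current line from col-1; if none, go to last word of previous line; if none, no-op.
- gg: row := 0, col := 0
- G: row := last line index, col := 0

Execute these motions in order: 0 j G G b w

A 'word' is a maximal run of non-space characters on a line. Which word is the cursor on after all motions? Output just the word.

After 1 (0): row=0 col=0 char='s'
After 2 (j): row=1 col=0 char='t'
After 3 (G): row=4 col=0 char='z'
After 4 (G): row=4 col=0 char='z'
After 5 (b): row=3 col=5 char='w'
After 6 (w): row=4 col=0 char='z'

Answer: zero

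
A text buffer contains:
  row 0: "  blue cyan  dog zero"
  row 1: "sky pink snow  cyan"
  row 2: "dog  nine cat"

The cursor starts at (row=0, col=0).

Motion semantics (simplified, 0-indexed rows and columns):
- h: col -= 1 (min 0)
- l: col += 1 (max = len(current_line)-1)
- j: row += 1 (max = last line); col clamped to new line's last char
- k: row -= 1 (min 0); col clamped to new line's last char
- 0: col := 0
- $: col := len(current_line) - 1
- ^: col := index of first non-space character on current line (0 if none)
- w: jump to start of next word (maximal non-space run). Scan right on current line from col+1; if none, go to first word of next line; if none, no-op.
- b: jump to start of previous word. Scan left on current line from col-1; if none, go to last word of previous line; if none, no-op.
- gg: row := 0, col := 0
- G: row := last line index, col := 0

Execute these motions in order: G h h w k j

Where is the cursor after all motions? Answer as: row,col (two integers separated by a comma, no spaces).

After 1 (G): row=2 col=0 char='d'
After 2 (h): row=2 col=0 char='d'
After 3 (h): row=2 col=0 char='d'
After 4 (w): row=2 col=5 char='n'
After 5 (k): row=1 col=5 char='i'
After 6 (j): row=2 col=5 char='n'

Answer: 2,5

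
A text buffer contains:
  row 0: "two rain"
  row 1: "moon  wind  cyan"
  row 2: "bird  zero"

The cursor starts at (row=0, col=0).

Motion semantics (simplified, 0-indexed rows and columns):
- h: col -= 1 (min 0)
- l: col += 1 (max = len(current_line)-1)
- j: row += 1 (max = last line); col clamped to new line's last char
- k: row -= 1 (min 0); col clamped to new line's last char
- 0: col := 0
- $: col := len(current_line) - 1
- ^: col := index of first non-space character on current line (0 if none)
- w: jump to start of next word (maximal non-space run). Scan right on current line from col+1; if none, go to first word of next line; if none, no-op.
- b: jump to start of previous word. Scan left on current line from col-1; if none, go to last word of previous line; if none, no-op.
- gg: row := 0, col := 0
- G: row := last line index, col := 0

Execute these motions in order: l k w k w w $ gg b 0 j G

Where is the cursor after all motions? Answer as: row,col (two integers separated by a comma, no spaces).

After 1 (l): row=0 col=1 char='w'
After 2 (k): row=0 col=1 char='w'
After 3 (w): row=0 col=4 char='r'
After 4 (k): row=0 col=4 char='r'
After 5 (w): row=1 col=0 char='m'
After 6 (w): row=1 col=6 char='w'
After 7 ($): row=1 col=15 char='n'
After 8 (gg): row=0 col=0 char='t'
After 9 (b): row=0 col=0 char='t'
After 10 (0): row=0 col=0 char='t'
After 11 (j): row=1 col=0 char='m'
After 12 (G): row=2 col=0 char='b'

Answer: 2,0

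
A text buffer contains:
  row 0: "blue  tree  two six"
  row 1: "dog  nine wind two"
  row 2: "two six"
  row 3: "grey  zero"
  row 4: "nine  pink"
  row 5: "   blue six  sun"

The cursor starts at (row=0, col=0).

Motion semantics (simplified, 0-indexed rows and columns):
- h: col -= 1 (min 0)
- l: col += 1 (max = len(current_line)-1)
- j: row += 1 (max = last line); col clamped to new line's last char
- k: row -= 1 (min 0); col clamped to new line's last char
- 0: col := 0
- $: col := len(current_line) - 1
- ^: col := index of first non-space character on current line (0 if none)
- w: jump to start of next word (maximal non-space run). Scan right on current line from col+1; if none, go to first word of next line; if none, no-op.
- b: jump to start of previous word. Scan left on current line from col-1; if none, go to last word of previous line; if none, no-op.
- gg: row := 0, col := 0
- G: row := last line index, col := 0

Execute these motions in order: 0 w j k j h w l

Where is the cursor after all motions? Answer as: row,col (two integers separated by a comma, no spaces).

Answer: 1,11

Derivation:
After 1 (0): row=0 col=0 char='b'
After 2 (w): row=0 col=6 char='t'
After 3 (j): row=1 col=6 char='i'
After 4 (k): row=0 col=6 char='t'
After 5 (j): row=1 col=6 char='i'
After 6 (h): row=1 col=5 char='n'
After 7 (w): row=1 col=10 char='w'
After 8 (l): row=1 col=11 char='i'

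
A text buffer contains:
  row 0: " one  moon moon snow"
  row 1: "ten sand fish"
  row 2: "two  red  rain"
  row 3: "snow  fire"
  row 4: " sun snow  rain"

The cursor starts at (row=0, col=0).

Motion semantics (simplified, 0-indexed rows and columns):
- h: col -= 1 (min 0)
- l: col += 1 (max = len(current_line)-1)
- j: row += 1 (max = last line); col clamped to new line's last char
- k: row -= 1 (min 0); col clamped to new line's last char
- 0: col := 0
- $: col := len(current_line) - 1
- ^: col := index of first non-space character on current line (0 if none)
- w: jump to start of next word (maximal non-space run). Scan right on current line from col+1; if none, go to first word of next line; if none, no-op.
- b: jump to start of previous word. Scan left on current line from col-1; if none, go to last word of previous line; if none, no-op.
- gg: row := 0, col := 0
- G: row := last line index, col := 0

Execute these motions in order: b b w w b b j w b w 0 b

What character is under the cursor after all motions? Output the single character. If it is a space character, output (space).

Answer: s

Derivation:
After 1 (b): row=0 col=0 char='_'
After 2 (b): row=0 col=0 char='_'
After 3 (w): row=0 col=1 char='o'
After 4 (w): row=0 col=6 char='m'
After 5 (b): row=0 col=1 char='o'
After 6 (b): row=0 col=1 char='o'
After 7 (j): row=1 col=1 char='e'
After 8 (w): row=1 col=4 char='s'
After 9 (b): row=1 col=0 char='t'
After 10 (w): row=1 col=4 char='s'
After 11 (0): row=1 col=0 char='t'
After 12 (b): row=0 col=16 char='s'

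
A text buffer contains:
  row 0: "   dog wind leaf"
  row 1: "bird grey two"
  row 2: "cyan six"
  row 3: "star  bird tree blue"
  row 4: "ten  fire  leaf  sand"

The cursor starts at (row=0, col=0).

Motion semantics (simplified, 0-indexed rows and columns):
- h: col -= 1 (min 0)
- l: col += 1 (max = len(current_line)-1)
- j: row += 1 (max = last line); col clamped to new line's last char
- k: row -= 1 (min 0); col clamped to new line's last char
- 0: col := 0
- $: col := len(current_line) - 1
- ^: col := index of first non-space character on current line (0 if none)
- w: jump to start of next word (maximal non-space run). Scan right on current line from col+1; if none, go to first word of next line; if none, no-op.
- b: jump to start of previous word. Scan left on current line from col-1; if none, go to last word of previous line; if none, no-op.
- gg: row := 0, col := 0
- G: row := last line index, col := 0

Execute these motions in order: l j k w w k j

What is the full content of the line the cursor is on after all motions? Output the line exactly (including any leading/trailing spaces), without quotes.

Answer: bird grey two

Derivation:
After 1 (l): row=0 col=1 char='_'
After 2 (j): row=1 col=1 char='i'
After 3 (k): row=0 col=1 char='_'
After 4 (w): row=0 col=3 char='d'
After 5 (w): row=0 col=7 char='w'
After 6 (k): row=0 col=7 char='w'
After 7 (j): row=1 col=7 char='e'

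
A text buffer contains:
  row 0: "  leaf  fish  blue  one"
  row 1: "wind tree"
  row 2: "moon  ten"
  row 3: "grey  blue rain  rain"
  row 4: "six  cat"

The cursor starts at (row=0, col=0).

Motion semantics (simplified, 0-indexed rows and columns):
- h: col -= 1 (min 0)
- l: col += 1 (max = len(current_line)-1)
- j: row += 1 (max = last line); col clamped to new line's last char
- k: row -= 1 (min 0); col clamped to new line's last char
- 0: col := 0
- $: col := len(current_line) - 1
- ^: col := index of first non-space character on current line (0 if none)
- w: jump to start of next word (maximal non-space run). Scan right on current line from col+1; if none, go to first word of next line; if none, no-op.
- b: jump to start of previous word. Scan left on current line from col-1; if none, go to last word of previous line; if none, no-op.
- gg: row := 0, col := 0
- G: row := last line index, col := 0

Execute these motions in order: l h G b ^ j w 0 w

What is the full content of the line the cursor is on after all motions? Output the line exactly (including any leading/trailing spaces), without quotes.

Answer: six  cat

Derivation:
After 1 (l): row=0 col=1 char='_'
After 2 (h): row=0 col=0 char='_'
After 3 (G): row=4 col=0 char='s'
After 4 (b): row=3 col=17 char='r'
After 5 (^): row=3 col=0 char='g'
After 6 (j): row=4 col=0 char='s'
After 7 (w): row=4 col=5 char='c'
After 8 (0): row=4 col=0 char='s'
After 9 (w): row=4 col=5 char='c'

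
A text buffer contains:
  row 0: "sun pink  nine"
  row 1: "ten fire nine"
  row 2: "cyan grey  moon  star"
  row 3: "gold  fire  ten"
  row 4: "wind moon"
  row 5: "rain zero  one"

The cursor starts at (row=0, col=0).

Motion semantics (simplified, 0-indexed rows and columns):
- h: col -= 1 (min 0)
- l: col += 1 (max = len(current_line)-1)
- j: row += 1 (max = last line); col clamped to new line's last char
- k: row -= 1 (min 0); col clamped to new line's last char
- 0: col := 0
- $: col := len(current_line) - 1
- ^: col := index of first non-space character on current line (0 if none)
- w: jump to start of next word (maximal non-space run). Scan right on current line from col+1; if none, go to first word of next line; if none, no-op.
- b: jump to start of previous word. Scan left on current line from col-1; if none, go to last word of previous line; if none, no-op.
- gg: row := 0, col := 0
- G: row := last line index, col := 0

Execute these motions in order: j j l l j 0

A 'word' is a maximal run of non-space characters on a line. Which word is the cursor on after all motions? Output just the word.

Answer: gold

Derivation:
After 1 (j): row=1 col=0 char='t'
After 2 (j): row=2 col=0 char='c'
After 3 (l): row=2 col=1 char='y'
After 4 (l): row=2 col=2 char='a'
After 5 (j): row=3 col=2 char='l'
After 6 (0): row=3 col=0 char='g'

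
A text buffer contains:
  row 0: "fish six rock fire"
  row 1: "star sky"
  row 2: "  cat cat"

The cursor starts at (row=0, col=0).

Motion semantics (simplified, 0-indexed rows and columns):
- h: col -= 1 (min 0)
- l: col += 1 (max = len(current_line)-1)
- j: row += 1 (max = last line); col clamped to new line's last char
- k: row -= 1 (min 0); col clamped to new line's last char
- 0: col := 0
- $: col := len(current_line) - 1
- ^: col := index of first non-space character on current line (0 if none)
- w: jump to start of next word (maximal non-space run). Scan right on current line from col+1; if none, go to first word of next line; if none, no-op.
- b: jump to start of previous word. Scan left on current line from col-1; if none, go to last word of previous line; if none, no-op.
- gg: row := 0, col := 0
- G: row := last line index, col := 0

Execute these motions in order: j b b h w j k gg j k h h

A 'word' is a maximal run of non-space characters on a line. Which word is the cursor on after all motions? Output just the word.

Answer: fish

Derivation:
After 1 (j): row=1 col=0 char='s'
After 2 (b): row=0 col=14 char='f'
After 3 (b): row=0 col=9 char='r'
After 4 (h): row=0 col=8 char='_'
After 5 (w): row=0 col=9 char='r'
After 6 (j): row=1 col=7 char='y'
After 7 (k): row=0 col=7 char='x'
After 8 (gg): row=0 col=0 char='f'
After 9 (j): row=1 col=0 char='s'
After 10 (k): row=0 col=0 char='f'
After 11 (h): row=0 col=0 char='f'
After 12 (h): row=0 col=0 char='f'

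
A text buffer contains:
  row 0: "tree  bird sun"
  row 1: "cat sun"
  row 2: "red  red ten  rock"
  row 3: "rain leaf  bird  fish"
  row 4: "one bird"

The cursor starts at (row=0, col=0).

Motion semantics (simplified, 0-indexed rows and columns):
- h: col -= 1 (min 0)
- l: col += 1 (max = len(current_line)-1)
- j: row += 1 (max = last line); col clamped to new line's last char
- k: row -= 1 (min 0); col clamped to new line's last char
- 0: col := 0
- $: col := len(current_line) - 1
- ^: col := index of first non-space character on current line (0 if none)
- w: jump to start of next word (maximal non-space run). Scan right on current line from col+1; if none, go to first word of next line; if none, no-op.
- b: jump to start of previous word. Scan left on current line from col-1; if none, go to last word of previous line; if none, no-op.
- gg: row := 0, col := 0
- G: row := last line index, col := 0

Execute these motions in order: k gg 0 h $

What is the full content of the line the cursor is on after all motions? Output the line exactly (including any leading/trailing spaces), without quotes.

Answer: tree  bird sun

Derivation:
After 1 (k): row=0 col=0 char='t'
After 2 (gg): row=0 col=0 char='t'
After 3 (0): row=0 col=0 char='t'
After 4 (h): row=0 col=0 char='t'
After 5 ($): row=0 col=13 char='n'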